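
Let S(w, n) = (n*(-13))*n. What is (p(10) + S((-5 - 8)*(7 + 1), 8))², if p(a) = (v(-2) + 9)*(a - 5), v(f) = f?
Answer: 635209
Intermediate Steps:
S(w, n) = -13*n² (S(w, n) = (-13*n)*n = -13*n²)
p(a) = -35 + 7*a (p(a) = (-2 + 9)*(a - 5) = 7*(-5 + a) = -35 + 7*a)
(p(10) + S((-5 - 8)*(7 + 1), 8))² = ((-35 + 7*10) - 13*8²)² = ((-35 + 70) - 13*64)² = (35 - 832)² = (-797)² = 635209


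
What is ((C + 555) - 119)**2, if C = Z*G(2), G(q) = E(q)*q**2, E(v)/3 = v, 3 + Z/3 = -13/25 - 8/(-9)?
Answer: 37994896/625 ≈ 60792.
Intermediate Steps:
Z = -592/75 (Z = -9 + 3*(-13/25 - 8/(-9)) = -9 + 3*(-13*1/25 - 8*(-1/9)) = -9 + 3*(-13/25 + 8/9) = -9 + 3*(83/225) = -9 + 83/75 = -592/75 ≈ -7.8933)
E(v) = 3*v
G(q) = 3*q**3 (G(q) = (3*q)*q**2 = 3*q**3)
C = -4736/25 (C = -592*2**3/25 = -592*8/25 = -592/75*24 = -4736/25 ≈ -189.44)
((C + 555) - 119)**2 = ((-4736/25 + 555) - 119)**2 = (9139/25 - 119)**2 = (6164/25)**2 = 37994896/625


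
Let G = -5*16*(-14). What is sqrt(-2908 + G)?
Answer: 2*I*sqrt(447) ≈ 42.285*I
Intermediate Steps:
G = 1120 (G = -80*(-14) = 1120)
sqrt(-2908 + G) = sqrt(-2908 + 1120) = sqrt(-1788) = 2*I*sqrt(447)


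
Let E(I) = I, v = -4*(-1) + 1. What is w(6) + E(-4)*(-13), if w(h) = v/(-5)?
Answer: 51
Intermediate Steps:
v = 5 (v = 4 + 1 = 5)
w(h) = -1 (w(h) = 5/(-5) = 5*(-1/5) = -1)
w(6) + E(-4)*(-13) = -1 - 4*(-13) = -1 + 52 = 51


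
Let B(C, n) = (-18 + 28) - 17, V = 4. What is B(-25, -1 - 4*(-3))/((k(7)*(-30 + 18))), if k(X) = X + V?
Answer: 7/132 ≈ 0.053030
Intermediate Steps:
k(X) = 4 + X (k(X) = X + 4 = 4 + X)
B(C, n) = -7 (B(C, n) = 10 - 17 = -7)
B(-25, -1 - 4*(-3))/((k(7)*(-30 + 18))) = -7*1/((-30 + 18)*(4 + 7)) = -7/(11*(-12)) = -7/(-132) = -7*(-1/132) = 7/132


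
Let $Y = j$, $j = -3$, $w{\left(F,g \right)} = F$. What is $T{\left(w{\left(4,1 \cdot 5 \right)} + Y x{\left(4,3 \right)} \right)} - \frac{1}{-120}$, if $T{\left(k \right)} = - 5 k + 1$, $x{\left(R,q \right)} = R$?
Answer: $\frac{4921}{120} \approx 41.008$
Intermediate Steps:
$Y = -3$
$T{\left(k \right)} = 1 - 5 k$
$T{\left(w{\left(4,1 \cdot 5 \right)} + Y x{\left(4,3 \right)} \right)} - \frac{1}{-120} = \left(1 - 5 \left(4 - 12\right)\right) - \frac{1}{-120} = \left(1 - 5 \left(4 - 12\right)\right) - - \frac{1}{120} = \left(1 - -40\right) + \frac{1}{120} = \left(1 + 40\right) + \frac{1}{120} = 41 + \frac{1}{120} = \frac{4921}{120}$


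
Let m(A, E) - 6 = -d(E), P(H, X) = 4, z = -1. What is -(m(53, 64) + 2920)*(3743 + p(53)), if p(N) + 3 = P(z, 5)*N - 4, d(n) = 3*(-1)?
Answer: -11563692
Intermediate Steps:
d(n) = -3
m(A, E) = 9 (m(A, E) = 6 - 1*(-3) = 6 + 3 = 9)
p(N) = -7 + 4*N (p(N) = -3 + (4*N - 4) = -3 + (-4 + 4*N) = -7 + 4*N)
-(m(53, 64) + 2920)*(3743 + p(53)) = -(9 + 2920)*(3743 + (-7 + 4*53)) = -2929*(3743 + (-7 + 212)) = -2929*(3743 + 205) = -2929*3948 = -1*11563692 = -11563692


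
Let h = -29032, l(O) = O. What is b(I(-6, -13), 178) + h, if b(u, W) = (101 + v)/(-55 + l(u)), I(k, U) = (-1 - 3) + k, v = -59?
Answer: -1887122/65 ≈ -29033.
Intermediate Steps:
I(k, U) = -4 + k
b(u, W) = 42/(-55 + u) (b(u, W) = (101 - 59)/(-55 + u) = 42/(-55 + u))
b(I(-6, -13), 178) + h = 42/(-55 + (-4 - 6)) - 29032 = 42/(-55 - 10) - 29032 = 42/(-65) - 29032 = 42*(-1/65) - 29032 = -42/65 - 29032 = -1887122/65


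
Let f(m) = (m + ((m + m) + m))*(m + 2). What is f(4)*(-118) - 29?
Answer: -11357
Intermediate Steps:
f(m) = 4*m*(2 + m) (f(m) = (m + (2*m + m))*(2 + m) = (m + 3*m)*(2 + m) = (4*m)*(2 + m) = 4*m*(2 + m))
f(4)*(-118) - 29 = (4*4*(2 + 4))*(-118) - 29 = (4*4*6)*(-118) - 29 = 96*(-118) - 29 = -11328 - 29 = -11357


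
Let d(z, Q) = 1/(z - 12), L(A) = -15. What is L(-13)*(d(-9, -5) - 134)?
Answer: 14075/7 ≈ 2010.7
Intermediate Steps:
d(z, Q) = 1/(-12 + z)
L(-13)*(d(-9, -5) - 134) = -15*(1/(-12 - 9) - 134) = -15*(1/(-21) - 134) = -15*(-1/21 - 134) = -15*(-2815/21) = 14075/7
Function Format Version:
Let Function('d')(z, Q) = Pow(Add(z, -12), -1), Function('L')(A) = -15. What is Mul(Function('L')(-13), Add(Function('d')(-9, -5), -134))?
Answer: Rational(14075, 7) ≈ 2010.7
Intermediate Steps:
Function('d')(z, Q) = Pow(Add(-12, z), -1)
Mul(Function('L')(-13), Add(Function('d')(-9, -5), -134)) = Mul(-15, Add(Pow(Add(-12, -9), -1), -134)) = Mul(-15, Add(Pow(-21, -1), -134)) = Mul(-15, Add(Rational(-1, 21), -134)) = Mul(-15, Rational(-2815, 21)) = Rational(14075, 7)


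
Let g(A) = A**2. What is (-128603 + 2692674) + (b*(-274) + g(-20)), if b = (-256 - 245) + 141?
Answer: 2663111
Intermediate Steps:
b = -360 (b = -501 + 141 = -360)
(-128603 + 2692674) + (b*(-274) + g(-20)) = (-128603 + 2692674) + (-360*(-274) + (-20)**2) = 2564071 + (98640 + 400) = 2564071 + 99040 = 2663111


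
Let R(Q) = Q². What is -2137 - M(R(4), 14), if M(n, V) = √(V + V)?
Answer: -2137 - 2*√7 ≈ -2142.3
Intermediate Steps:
M(n, V) = √2*√V (M(n, V) = √(2*V) = √2*√V)
-2137 - M(R(4), 14) = -2137 - √2*√14 = -2137 - 2*√7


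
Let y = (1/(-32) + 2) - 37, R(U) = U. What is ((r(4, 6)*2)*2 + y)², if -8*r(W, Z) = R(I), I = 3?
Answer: 1366561/1024 ≈ 1334.5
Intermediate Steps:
y = -1121/32 (y = (-1/32 + 2) - 37 = 63/32 - 37 = -1121/32 ≈ -35.031)
r(W, Z) = -3/8 (r(W, Z) = -⅛*3 = -3/8)
((r(4, 6)*2)*2 + y)² = (-3/8*2*2 - 1121/32)² = (-¾*2 - 1121/32)² = (-3/2 - 1121/32)² = (-1169/32)² = 1366561/1024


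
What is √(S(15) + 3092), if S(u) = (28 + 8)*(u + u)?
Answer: 2*√1043 ≈ 64.591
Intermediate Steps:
S(u) = 72*u (S(u) = 36*(2*u) = 72*u)
√(S(15) + 3092) = √(72*15 + 3092) = √(1080 + 3092) = √4172 = 2*√1043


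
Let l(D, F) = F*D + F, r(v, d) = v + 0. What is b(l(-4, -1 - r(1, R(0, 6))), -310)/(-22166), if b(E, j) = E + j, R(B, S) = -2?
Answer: 152/11083 ≈ 0.013715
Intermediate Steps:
r(v, d) = v
l(D, F) = F + D*F (l(D, F) = D*F + F = F + D*F)
b(l(-4, -1 - r(1, R(0, 6))), -310)/(-22166) = ((-1 - 1*1)*(1 - 4) - 310)/(-22166) = ((-1 - 1)*(-3) - 310)*(-1/22166) = (-2*(-3) - 310)*(-1/22166) = (6 - 310)*(-1/22166) = -304*(-1/22166) = 152/11083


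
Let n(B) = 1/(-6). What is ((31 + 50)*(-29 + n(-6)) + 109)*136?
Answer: -306476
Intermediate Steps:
n(B) = -⅙
((31 + 50)*(-29 + n(-6)) + 109)*136 = ((31 + 50)*(-29 - ⅙) + 109)*136 = (81*(-175/6) + 109)*136 = (-4725/2 + 109)*136 = -4507/2*136 = -306476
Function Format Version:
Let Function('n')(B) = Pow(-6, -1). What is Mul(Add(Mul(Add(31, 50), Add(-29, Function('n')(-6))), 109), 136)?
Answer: -306476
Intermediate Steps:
Function('n')(B) = Rational(-1, 6)
Mul(Add(Mul(Add(31, 50), Add(-29, Function('n')(-6))), 109), 136) = Mul(Add(Mul(Add(31, 50), Add(-29, Rational(-1, 6))), 109), 136) = Mul(Add(Mul(81, Rational(-175, 6)), 109), 136) = Mul(Add(Rational(-4725, 2), 109), 136) = Mul(Rational(-4507, 2), 136) = -306476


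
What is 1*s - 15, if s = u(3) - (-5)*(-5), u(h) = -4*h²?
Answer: -76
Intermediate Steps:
s = -61 (s = -4*3² - (-5)*(-5) = -4*9 - 1*25 = -36 - 25 = -61)
1*s - 15 = 1*(-61) - 15 = -61 - 15 = -76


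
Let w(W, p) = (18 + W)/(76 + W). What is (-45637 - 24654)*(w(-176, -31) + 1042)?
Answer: -3667714089/50 ≈ -7.3354e+7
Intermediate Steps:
w(W, p) = (18 + W)/(76 + W)
(-45637 - 24654)*(w(-176, -31) + 1042) = (-45637 - 24654)*((18 - 176)/(76 - 176) + 1042) = -70291*(-158/(-100) + 1042) = -70291*(-1/100*(-158) + 1042) = -70291*(79/50 + 1042) = -70291*52179/50 = -3667714089/50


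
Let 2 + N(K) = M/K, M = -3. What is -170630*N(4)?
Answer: 938465/2 ≈ 4.6923e+5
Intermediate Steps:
N(K) = -2 - 3/K
-170630*N(4) = -170630*(-2 - 3/4) = -170630*(-11/4) = 938465/2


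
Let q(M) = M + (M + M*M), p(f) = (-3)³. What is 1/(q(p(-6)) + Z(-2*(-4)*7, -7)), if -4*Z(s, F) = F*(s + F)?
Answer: 4/3043 ≈ 0.0013145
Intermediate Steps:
p(f) = -27
q(M) = M² + 2*M (q(M) = M + (M + M²) = M² + 2*M)
Z(s, F) = -F*(F + s)/4 (Z(s, F) = -F*(s + F)/4 = -F*(F + s)/4)
1/(q(p(-6)) + Z(-2*(-4)*7, -7)) = 1/(-27*(2 - 27) - ¼*(-7)*(-7 - 2*(-4)*7)) = 1/(-27*(-25) - ¼*(-7)*(-7 + 8*7)) = 1/(675 - ¼*(-7)*(-7 + 56)) = 1/(675 - ¼*(-7)*49) = 1/(675 + 343/4) = 1/(3043/4) = 4/3043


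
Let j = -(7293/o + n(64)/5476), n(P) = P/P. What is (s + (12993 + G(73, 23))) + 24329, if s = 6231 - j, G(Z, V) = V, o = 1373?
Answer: 327668185489/7518548 ≈ 43581.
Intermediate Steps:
n(P) = 1
j = -39937841/7518548 (j = -(7293/1373 + 1/5476) = -1*39937841/7518548 = -39937841/7518548 ≈ -5.3119)
s = 46888010429/7518548 (s = 6231 - 1*(-39937841/7518548) = 6231 + 39937841/7518548 = 46888010429/7518548 ≈ 6236.3)
(s + (12993 + G(73, 23))) + 24329 = (46888010429/7518548 + (12993 + 23)) + 24329 = (46888010429/7518548 + 13016) + 24329 = 144749431197/7518548 + 24329 = 327668185489/7518548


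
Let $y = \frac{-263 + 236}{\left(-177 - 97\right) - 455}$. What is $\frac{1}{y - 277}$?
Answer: $- \frac{27}{7478} \approx -0.0036106$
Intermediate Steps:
$y = \frac{1}{27}$ ($y = - \frac{27}{-274 - 455} = - \frac{27}{-729} = \left(-27\right) \left(- \frac{1}{729}\right) = \frac{1}{27} \approx 0.037037$)
$\frac{1}{y - 277} = \frac{1}{\frac{1}{27} - 277} = \frac{1}{- \frac{7478}{27}} = - \frac{27}{7478}$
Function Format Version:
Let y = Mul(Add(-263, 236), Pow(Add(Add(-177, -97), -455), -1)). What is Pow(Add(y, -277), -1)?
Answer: Rational(-27, 7478) ≈ -0.0036106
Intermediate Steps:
y = Rational(1, 27) (y = Mul(-27, Pow(Add(-274, -455), -1)) = Mul(-27, Pow(-729, -1)) = Mul(-27, Rational(-1, 729)) = Rational(1, 27) ≈ 0.037037)
Pow(Add(y, -277), -1) = Pow(Add(Rational(1, 27), -277), -1) = Pow(Rational(-7478, 27), -1) = Rational(-27, 7478)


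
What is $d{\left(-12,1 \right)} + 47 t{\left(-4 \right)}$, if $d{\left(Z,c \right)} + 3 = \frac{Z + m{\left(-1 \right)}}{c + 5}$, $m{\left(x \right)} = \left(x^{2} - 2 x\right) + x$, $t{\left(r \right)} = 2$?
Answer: $\frac{268}{3} \approx 89.333$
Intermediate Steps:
$m{\left(x \right)} = x^{2} - x$
$d{\left(Z,c \right)} = -3 + \frac{2 + Z}{5 + c}$ ($d{\left(Z,c \right)} = -3 + \frac{Z - \left(-1 - 1\right)}{c + 5} = -3 + \frac{Z - -2}{5 + c} = -3 + \frac{Z + 2}{5 + c} = -3 + \frac{2 + Z}{5 + c}$)
$d{\left(-12,1 \right)} + 47 t{\left(-4 \right)} = \frac{-13 - 12 - 3}{5 + 1} + 47 \cdot 2 = \frac{-13 - 12 - 3}{6} + 94 = \frac{1}{6} \left(-28\right) + 94 = - \frac{14}{3} + 94 = \frac{268}{3}$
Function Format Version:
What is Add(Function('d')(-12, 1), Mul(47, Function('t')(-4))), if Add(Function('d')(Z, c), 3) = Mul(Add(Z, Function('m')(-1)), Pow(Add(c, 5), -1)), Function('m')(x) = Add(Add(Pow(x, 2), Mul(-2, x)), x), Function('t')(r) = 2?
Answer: Rational(268, 3) ≈ 89.333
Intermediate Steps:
Function('m')(x) = Add(Pow(x, 2), Mul(-1, x))
Function('d')(Z, c) = Add(-3, Mul(Pow(Add(5, c), -1), Add(2, Z))) (Function('d')(Z, c) = Add(-3, Mul(Add(Z, Mul(-1, Add(-1, -1))), Pow(Add(c, 5), -1))) = Add(-3, Mul(Add(Z, Mul(-1, -2)), Pow(Add(5, c), -1))) = Add(-3, Mul(Add(Z, 2), Pow(Add(5, c), -1))) = Add(-3, Mul(Add(2, Z), Pow(Add(5, c), -1))) = Add(-3, Mul(Pow(Add(5, c), -1), Add(2, Z))))
Add(Function('d')(-12, 1), Mul(47, Function('t')(-4))) = Add(Mul(Pow(Add(5, 1), -1), Add(-13, -12, Mul(-3, 1))), Mul(47, 2)) = Add(Mul(Pow(6, -1), Add(-13, -12, -3)), 94) = Add(Mul(Rational(1, 6), -28), 94) = Add(Rational(-14, 3), 94) = Rational(268, 3)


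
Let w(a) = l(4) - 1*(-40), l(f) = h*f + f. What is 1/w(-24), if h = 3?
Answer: 1/56 ≈ 0.017857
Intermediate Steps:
l(f) = 4*f (l(f) = 3*f + f = 4*f)
w(a) = 56 (w(a) = 4*4 - 1*(-40) = 16 + 40 = 56)
1/w(-24) = 1/56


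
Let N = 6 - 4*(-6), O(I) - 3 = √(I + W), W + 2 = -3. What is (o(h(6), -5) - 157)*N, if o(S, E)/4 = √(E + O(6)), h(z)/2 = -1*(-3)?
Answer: -4710 + 120*I ≈ -4710.0 + 120.0*I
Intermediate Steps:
W = -5 (W = -2 - 3 = -5)
h(z) = 6 (h(z) = 2*(-1*(-3)) = 2*3 = 6)
O(I) = 3 + √(-5 + I) (O(I) = 3 + √(I - 5) = 3 + √(-5 + I))
N = 30 (N = 6 + 24 = 30)
o(S, E) = 4*√(4 + E) (o(S, E) = 4*√(E + (3 + √(-5 + 6))) = 4*√(E + (3 + √1)) = 4*√(E + (3 + 1)) = 4*√(E + 4) = 4*√(4 + E))
(o(h(6), -5) - 157)*N = (4*√(4 - 5) - 157)*30 = (4*√(-1) - 157)*30 = (4*I - 157)*30 = (-157 + 4*I)*30 = -4710 + 120*I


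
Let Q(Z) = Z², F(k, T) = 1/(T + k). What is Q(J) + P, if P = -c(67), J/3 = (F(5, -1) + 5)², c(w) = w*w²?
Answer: -75244999/256 ≈ -2.9393e+5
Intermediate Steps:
c(w) = w³
J = 1323/16 (J = 3*(1/(-1 + 5) + 5)² = 3*(1/4 + 5)² = 3*(¼ + 5)² = 3*(21/4)² = 3*(441/16) = 1323/16 ≈ 82.688)
P = -300763 (P = -1*67³ = -1*300763 = -300763)
Q(J) + P = (1323/16)² - 300763 = 1750329/256 - 300763 = -75244999/256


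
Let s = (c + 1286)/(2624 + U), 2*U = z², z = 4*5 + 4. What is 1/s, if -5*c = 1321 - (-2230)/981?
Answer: 14283360/5009699 ≈ 2.8511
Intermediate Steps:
c = -1298131/4905 (c = -(1321 - (-2230)/981)/5 = -(1321 - 1*(-2230/981))/5 = -(1321 + 2230/981)/5 = -⅕*1298131/981 = -1298131/4905 ≈ -264.65)
z = 24 (z = 20 + 4 = 24)
U = 288 (U = (½)*24² = (½)*576 = 288)
s = 5009699/14283360 (s = (-1298131/4905 + 1286)/(2624 + 288) = (5009699/4905)/2912 = (5009699/4905)*(1/2912) = 5009699/14283360 ≈ 0.35074)
1/s = 1/(5009699/14283360) = 14283360/5009699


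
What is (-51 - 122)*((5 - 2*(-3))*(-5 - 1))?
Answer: 11418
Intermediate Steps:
(-51 - 122)*((5 - 2*(-3))*(-5 - 1)) = -173*(5 + 6)*(-6) = -1903*(-6) = -173*(-66) = 11418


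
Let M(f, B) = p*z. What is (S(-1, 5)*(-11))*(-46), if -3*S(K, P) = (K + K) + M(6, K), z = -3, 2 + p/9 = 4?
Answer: 28336/3 ≈ 9445.3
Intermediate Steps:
p = 18 (p = -18 + 9*4 = -18 + 36 = 18)
M(f, B) = -54 (M(f, B) = 18*(-3) = -54)
S(K, P) = 18 - 2*K/3 (S(K, P) = -((K + K) - 54)/3 = -(2*K - 54)/3 = -(-54 + 2*K)/3 = 18 - 2*K/3)
(S(-1, 5)*(-11))*(-46) = ((18 - 2/3*(-1))*(-11))*(-46) = ((18 + 2/3)*(-11))*(-46) = ((56/3)*(-11))*(-46) = -616/3*(-46) = 28336/3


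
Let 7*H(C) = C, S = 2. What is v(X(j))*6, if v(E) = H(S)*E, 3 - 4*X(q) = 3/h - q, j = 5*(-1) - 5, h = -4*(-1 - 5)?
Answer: -171/56 ≈ -3.0536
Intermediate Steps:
h = 24 (h = -4*(-6) = 24)
H(C) = C/7
j = -10 (j = -5 - 5 = -10)
X(q) = 23/32 + q/4 (X(q) = ¾ - (3/24 - q)/4 = ¾ - (3*(1/24) - q)/4 = ¾ - (⅛ - q)/4 = ¾ + (-1/32 + q/4) = 23/32 + q/4)
v(E) = 2*E/7 (v(E) = ((⅐)*2)*E = 2*E/7)
v(X(j))*6 = (2*(23/32 + (¼)*(-10))/7)*6 = (2*(23/32 - 5/2)/7)*6 = ((2/7)*(-57/32))*6 = -57/112*6 = -171/56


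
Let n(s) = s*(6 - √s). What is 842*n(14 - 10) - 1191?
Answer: 12281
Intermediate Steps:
842*n(14 - 10) - 1191 = 842*(-(14 - 10)^(3/2) + 6*(14 - 10)) - 1191 = 842*(-4^(3/2) + 6*4) - 1191 = 842*(-1*8 + 24) - 1191 = 842*(-8 + 24) - 1191 = 842*16 - 1191 = 13472 - 1191 = 12281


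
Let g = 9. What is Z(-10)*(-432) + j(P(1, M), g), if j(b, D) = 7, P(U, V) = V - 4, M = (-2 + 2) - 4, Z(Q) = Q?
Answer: 4327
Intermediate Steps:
M = -4 (M = 0 - 4 = -4)
P(U, V) = -4 + V
Z(-10)*(-432) + j(P(1, M), g) = -10*(-432) + 7 = 4320 + 7 = 4327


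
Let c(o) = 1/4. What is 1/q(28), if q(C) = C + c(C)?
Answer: 4/113 ≈ 0.035398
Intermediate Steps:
c(o) = ¼
q(C) = ¼ + C (q(C) = C + ¼ = ¼ + C)
1/q(28) = 1/(¼ + 28) = 1/(113/4) = 4/113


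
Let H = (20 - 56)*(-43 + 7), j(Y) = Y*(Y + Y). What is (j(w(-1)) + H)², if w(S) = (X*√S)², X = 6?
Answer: 15116544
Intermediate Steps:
w(S) = 36*S (w(S) = (6*√S)² = 36*S)
j(Y) = 2*Y² (j(Y) = Y*(2*Y) = 2*Y²)
H = 1296 (H = -36*(-36) = 1296)
(j(w(-1)) + H)² = (2*(36*(-1))² + 1296)² = (2*(-36)² + 1296)² = (2*1296 + 1296)² = (2592 + 1296)² = 3888² = 15116544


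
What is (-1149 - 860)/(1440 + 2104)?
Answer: -2009/3544 ≈ -0.56687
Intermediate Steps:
(-1149 - 860)/(1440 + 2104) = -2009/3544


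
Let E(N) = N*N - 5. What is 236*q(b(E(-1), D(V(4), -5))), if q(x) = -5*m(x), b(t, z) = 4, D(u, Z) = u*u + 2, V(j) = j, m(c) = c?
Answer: -4720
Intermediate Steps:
E(N) = -5 + N² (E(N) = N² - 5 = -5 + N²)
D(u, Z) = 2 + u² (D(u, Z) = u² + 2 = 2 + u²)
q(x) = -5*x
236*q(b(E(-1), D(V(4), -5))) = 236*(-5*4) = 236*(-20) = -4720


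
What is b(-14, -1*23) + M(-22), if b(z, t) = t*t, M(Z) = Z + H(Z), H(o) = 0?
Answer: 507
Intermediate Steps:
M(Z) = Z (M(Z) = Z + 0 = Z)
b(z, t) = t²
b(-14, -1*23) + M(-22) = (-1*23)² - 22 = (-23)² - 22 = 529 - 22 = 507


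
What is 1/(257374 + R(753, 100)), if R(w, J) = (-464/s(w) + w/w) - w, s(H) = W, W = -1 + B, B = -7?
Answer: 1/256680 ≈ 3.8959e-6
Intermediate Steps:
W = -8 (W = -1 - 7 = -8)
s(H) = -8
R(w, J) = 59 - w (R(w, J) = (-464/(-8) + w/w) - w = (-464*(-1/8) + 1) - w = (58 + 1) - w = 59 - w)
1/(257374 + R(753, 100)) = 1/(257374 + (59 - 1*753)) = 1/(257374 + (59 - 753)) = 1/(257374 - 694) = 1/256680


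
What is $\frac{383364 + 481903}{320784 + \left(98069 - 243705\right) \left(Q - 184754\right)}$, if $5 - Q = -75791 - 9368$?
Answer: $\frac{865267}{14504210024} \approx 5.9656 \cdot 10^{-5}$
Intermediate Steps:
$Q = 85164$ ($Q = 5 - \left(-75791 - 9368\right) = 5 - -85159 = 5 + 85159 = 85164$)
$\frac{383364 + 481903}{320784 + \left(98069 - 243705\right) \left(Q - 184754\right)} = \frac{383364 + 481903}{320784 + \left(98069 - 243705\right) \left(85164 - 184754\right)} = \frac{865267}{320784 - -14503889240} = \frac{865267}{320784 + 14503889240} = \frac{865267}{14504210024}$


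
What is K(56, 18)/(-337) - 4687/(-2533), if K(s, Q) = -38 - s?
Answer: 1817621/853621 ≈ 2.1293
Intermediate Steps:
K(56, 18)/(-337) - 4687/(-2533) = (-38 - 1*56)/(-337) - 4687/(-2533) = (-38 - 56)*(-1/337) - 4687*(-1/2533) = -94*(-1/337) + 4687/2533 = 94/337 + 4687/2533 = 1817621/853621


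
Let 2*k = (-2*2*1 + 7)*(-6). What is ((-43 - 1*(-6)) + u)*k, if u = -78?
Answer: 1035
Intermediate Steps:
k = -9 (k = ((-2*2*1 + 7)*(-6))/2 = ((-4*1 + 7)*(-6))/2 = ((-4 + 7)*(-6))/2 = (3*(-6))/2 = (1/2)*(-18) = -9)
((-43 - 1*(-6)) + u)*k = ((-43 - 1*(-6)) - 78)*(-9) = ((-43 + 6) - 78)*(-9) = (-37 - 78)*(-9) = -115*(-9) = 1035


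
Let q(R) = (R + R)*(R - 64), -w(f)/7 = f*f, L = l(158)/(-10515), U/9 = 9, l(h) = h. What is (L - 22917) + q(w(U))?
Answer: 44419927684297/10515 ≈ 4.2244e+9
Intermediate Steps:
U = 81 (U = 9*9 = 81)
L = -158/10515 (L = 158/(-10515) = 158*(-1/10515) = -158/10515 ≈ -0.015026)
w(f) = -7*f² (w(f) = -7*f*f = -7*f²)
q(R) = 2*R*(-64 + R) (q(R) = (2*R)*(-64 + R) = 2*R*(-64 + R))
(L - 22917) + q(w(U)) = (-158/10515 - 22917) + 2*(-7*81²)*(-64 - 7*81²) = -240972413/10515 + 2*(-7*6561)*(-64 - 7*6561) = -240972413/10515 + 2*(-45927)*(-64 - 45927) = -240972413/10515 + 2*(-45927)*(-45991) = -240972413/10515 + 4224457314 = 44419927684297/10515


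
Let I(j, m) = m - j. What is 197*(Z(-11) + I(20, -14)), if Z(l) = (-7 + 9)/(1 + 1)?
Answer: -6501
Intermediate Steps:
Z(l) = 1 (Z(l) = 2/2 = 2*(1/2) = 1)
197*(Z(-11) + I(20, -14)) = 197*(1 + (-14 - 1*20)) = 197*(1 + (-14 - 20)) = 197*(1 - 34) = 197*(-33) = -6501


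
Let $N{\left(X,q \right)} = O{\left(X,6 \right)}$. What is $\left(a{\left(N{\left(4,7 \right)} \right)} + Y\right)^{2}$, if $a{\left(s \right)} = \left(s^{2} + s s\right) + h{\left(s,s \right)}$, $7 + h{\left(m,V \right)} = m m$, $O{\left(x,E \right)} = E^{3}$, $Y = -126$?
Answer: $19553827225$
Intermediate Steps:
$N{\left(X,q \right)} = 216$ ($N{\left(X,q \right)} = 6^{3} = 216$)
$h{\left(m,V \right)} = -7 + m^{2}$ ($h{\left(m,V \right)} = -7 + m m = -7 + m^{2}$)
$a{\left(s \right)} = -7 + 3 s^{2}$ ($a{\left(s \right)} = \left(s^{2} + s s\right) + \left(-7 + s^{2}\right) = \left(s^{2} + s^{2}\right) + \left(-7 + s^{2}\right) = 2 s^{2} + \left(-7 + s^{2}\right) = -7 + 3 s^{2}$)
$\left(a{\left(N{\left(4,7 \right)} \right)} + Y\right)^{2} = \left(\left(-7 + 3 \cdot 216^{2}\right) - 126\right)^{2} = \left(\left(-7 + 3 \cdot 46656\right) - 126\right)^{2} = \left(\left(-7 + 139968\right) - 126\right)^{2} = \left(139961 - 126\right)^{2} = 139835^{2} = 19553827225$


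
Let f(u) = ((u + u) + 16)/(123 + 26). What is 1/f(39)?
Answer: 149/94 ≈ 1.5851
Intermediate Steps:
f(u) = 16/149 + 2*u/149 (f(u) = (2*u + 16)/149 = (16 + 2*u)*(1/149) = 16/149 + 2*u/149)
1/f(39) = 1/(16/149 + (2/149)*39) = 1/(16/149 + 78/149) = 1/(94/149) = 149/94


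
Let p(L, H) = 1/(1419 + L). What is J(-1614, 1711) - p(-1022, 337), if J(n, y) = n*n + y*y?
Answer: 2196409248/397 ≈ 5.5325e+6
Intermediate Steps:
J(n, y) = n² + y²
J(-1614, 1711) - p(-1022, 337) = ((-1614)² + 1711²) - 1/(1419 - 1022) = (2604996 + 2927521) - 1/397 = 5532517 - 1*1/397 = 5532517 - 1/397 = 2196409248/397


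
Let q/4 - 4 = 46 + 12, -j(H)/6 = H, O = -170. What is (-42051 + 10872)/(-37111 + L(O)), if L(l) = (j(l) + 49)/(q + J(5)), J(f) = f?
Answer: 138391/164702 ≈ 0.84025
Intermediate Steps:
j(H) = -6*H
q = 248 (q = 16 + 4*(46 + 12) = 16 + 4*58 = 16 + 232 = 248)
L(l) = 49/253 - 6*l/253 (L(l) = (-6*l + 49)/(248 + 5) = (49 - 6*l)/253 = (49 - 6*l)*(1/253) = 49/253 - 6*l/253)
(-42051 + 10872)/(-37111 + L(O)) = (-42051 + 10872)/(-37111 + (49/253 - 6/253*(-170))) = -31179/(-37111 + (49/253 + 1020/253)) = -31179/(-37111 + 1069/253) = -31179/(-9388014/253) = -31179*(-253/9388014) = 138391/164702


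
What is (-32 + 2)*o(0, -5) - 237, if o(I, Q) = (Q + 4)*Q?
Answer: -387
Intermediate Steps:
o(I, Q) = Q*(4 + Q) (o(I, Q) = (4 + Q)*Q = Q*(4 + Q))
(-32 + 2)*o(0, -5) - 237 = (-32 + 2)*(-5*(4 - 5)) - 237 = -(-150)*(-1) - 237 = -30*5 - 237 = -150 - 237 = -387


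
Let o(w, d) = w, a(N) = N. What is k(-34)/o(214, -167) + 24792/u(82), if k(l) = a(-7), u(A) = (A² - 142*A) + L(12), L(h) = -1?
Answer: -5339935/1053094 ≈ -5.0707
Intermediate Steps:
u(A) = -1 + A² - 142*A (u(A) = (A² - 142*A) - 1 = -1 + A² - 142*A)
k(l) = -7
k(-34)/o(214, -167) + 24792/u(82) = -7/214 + 24792/(-1 + 82² - 142*82) = -7*1/214 + 24792/(-1 + 6724 - 11644) = -7/214 + 24792/(-4921) = -7/214 + 24792*(-1/4921) = -7/214 - 24792/4921 = -5339935/1053094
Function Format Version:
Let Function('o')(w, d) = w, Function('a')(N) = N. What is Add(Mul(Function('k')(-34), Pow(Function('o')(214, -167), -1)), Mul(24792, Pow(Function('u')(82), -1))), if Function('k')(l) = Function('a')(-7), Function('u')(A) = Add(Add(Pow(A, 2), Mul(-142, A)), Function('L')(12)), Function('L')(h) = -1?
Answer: Rational(-5339935, 1053094) ≈ -5.0707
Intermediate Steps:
Function('u')(A) = Add(-1, Pow(A, 2), Mul(-142, A)) (Function('u')(A) = Add(Add(Pow(A, 2), Mul(-142, A)), -1) = Add(-1, Pow(A, 2), Mul(-142, A)))
Function('k')(l) = -7
Add(Mul(Function('k')(-34), Pow(Function('o')(214, -167), -1)), Mul(24792, Pow(Function('u')(82), -1))) = Add(Mul(-7, Pow(214, -1)), Mul(24792, Pow(Add(-1, Pow(82, 2), Mul(-142, 82)), -1))) = Add(Mul(-7, Rational(1, 214)), Mul(24792, Pow(Add(-1, 6724, -11644), -1))) = Add(Rational(-7, 214), Mul(24792, Pow(-4921, -1))) = Add(Rational(-7, 214), Mul(24792, Rational(-1, 4921))) = Add(Rational(-7, 214), Rational(-24792, 4921)) = Rational(-5339935, 1053094)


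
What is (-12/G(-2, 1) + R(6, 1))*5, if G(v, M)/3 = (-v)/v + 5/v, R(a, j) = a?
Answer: 250/7 ≈ 35.714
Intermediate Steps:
G(v, M) = -3 + 15/v (G(v, M) = 3*((-v)/v + 5/v) = 3*(-1 + 5/v) = -3 + 15/v)
(-12/G(-2, 1) + R(6, 1))*5 = (-12/(-3 + 15/(-2)) + 6)*5 = (-12/(-3 + 15*(-½)) + 6)*5 = (-12/(-3 - 15/2) + 6)*5 = (-12/(-21/2) + 6)*5 = (-12*(-2/21) + 6)*5 = (8/7 + 6)*5 = (50/7)*5 = 250/7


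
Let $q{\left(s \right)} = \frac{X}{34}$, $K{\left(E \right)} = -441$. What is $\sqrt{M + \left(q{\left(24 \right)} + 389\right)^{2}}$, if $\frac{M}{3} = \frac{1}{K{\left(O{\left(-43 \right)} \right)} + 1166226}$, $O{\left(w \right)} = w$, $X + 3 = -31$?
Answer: $\frac{\sqrt{22733058408408195}}{388595} \approx 388.0$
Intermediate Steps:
$X = -34$ ($X = -3 - 31 = -34$)
$q{\left(s \right)} = -1$ ($q{\left(s \right)} = - \frac{34}{34} = \left(-34\right) \frac{1}{34} = -1$)
$M = \frac{1}{388595}$ ($M = \frac{3}{-441 + 1166226} = \frac{3}{1165785} = 3 \cdot \frac{1}{1165785} = \frac{1}{388595} \approx 2.5734 \cdot 10^{-6}$)
$\sqrt{M + \left(q{\left(24 \right)} + 389\right)^{2}} = \sqrt{\frac{1}{388595} + \left(-1 + 389\right)^{2}} = \sqrt{\frac{1}{388595} + 388^{2}} = \sqrt{\frac{1}{388595} + 150544} = \sqrt{\frac{58500645681}{388595}} = \frac{\sqrt{22733058408408195}}{388595}$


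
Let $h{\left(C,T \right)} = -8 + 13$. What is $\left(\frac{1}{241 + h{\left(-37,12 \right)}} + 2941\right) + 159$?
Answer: $\frac{762601}{246} \approx 3100.0$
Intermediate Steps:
$h{\left(C,T \right)} = 5$
$\left(\frac{1}{241 + h{\left(-37,12 \right)}} + 2941\right) + 159 = \left(\frac{1}{241 + 5} + 2941\right) + 159 = \left(\frac{1}{246} + 2941\right) + 159 = \frac{723487}{246} + 159 = \frac{762601}{246}$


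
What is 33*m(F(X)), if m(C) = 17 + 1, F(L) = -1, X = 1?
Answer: 594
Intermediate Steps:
m(C) = 18
33*m(F(X)) = 33*18 = 594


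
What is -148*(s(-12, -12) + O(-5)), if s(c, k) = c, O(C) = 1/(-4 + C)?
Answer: 16132/9 ≈ 1792.4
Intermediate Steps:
-148*(s(-12, -12) + O(-5)) = -148*(-12 + 1/(-4 - 5)) = -148*(-12 + 1/(-9)) = -148*(-12 - ⅑) = -148*(-109/9) = 16132/9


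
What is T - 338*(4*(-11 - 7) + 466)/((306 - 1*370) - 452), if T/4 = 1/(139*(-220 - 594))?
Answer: 1883484631/7297917 ≈ 258.09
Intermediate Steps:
T = -2/56573 (T = 4*(1/(139*(-220 - 594))) = 4*((1/139)/(-814)) = 4*((1/139)*(-1/814)) = 4*(-1/113146) = -2/56573 ≈ -3.5353e-5)
T - 338*(4*(-11 - 7) + 466)/((306 - 1*370) - 452) = -2/56573 - 338*(4*(-11 - 7) + 466)/((306 - 1*370) - 452) = -2/56573 - 338*(4*(-18) + 466)/((306 - 370) - 452) = -2/56573 - 338*(-72 + 466)/(-64 - 452) = -2/56573 - 133172/(-516) = -2/56573 - 133172*(-1)/516 = -2/56573 - 338*(-197/258) = -2/56573 + 33293/129 = 1883484631/7297917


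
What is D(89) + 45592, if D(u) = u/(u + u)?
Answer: 91185/2 ≈ 45593.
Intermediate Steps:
D(u) = 1/2 (D(u) = u/((2*u)) = u*(1/(2*u)) = 1/2)
D(89) + 45592 = 1/2 + 45592 = 91185/2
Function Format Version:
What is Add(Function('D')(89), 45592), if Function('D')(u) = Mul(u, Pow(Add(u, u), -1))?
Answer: Rational(91185, 2) ≈ 45593.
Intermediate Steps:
Function('D')(u) = Rational(1, 2) (Function('D')(u) = Mul(u, Pow(Mul(2, u), -1)) = Mul(u, Mul(Rational(1, 2), Pow(u, -1))) = Rational(1, 2))
Add(Function('D')(89), 45592) = Add(Rational(1, 2), 45592) = Rational(91185, 2)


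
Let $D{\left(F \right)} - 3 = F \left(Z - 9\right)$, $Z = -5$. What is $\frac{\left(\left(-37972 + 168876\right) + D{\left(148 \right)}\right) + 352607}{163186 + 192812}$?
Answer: $\frac{240721}{177999} \approx 1.3524$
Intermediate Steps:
$D{\left(F \right)} = 3 - 14 F$ ($D{\left(F \right)} = 3 + F \left(-5 - 9\right) = 3 + F \left(-14\right) = 3 - 14 F$)
$\frac{\left(\left(-37972 + 168876\right) + D{\left(148 \right)}\right) + 352607}{163186 + 192812} = \frac{\left(\left(-37972 + 168876\right) + \left(3 - 2072\right)\right) + 352607}{163186 + 192812} = \frac{\left(130904 + \left(3 - 2072\right)\right) + 352607}{355998} = \left(\left(130904 - 2069\right) + 352607\right) \frac{1}{355998} = \left(128835 + 352607\right) \frac{1}{355998} = 481442 \cdot \frac{1}{355998} = \frac{240721}{177999}$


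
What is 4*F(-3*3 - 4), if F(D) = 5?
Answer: 20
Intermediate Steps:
4*F(-3*3 - 4) = 4*5 = 20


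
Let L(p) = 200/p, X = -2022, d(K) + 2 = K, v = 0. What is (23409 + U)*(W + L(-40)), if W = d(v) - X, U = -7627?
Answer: 31800730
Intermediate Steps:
d(K) = -2 + K
W = 2020 (W = (-2 + 0) - 1*(-2022) = -2 + 2022 = 2020)
(23409 + U)*(W + L(-40)) = (23409 - 7627)*(2020 + 200/(-40)) = 15782*(2020 + 200*(-1/40)) = 15782*(2020 - 5) = 15782*2015 = 31800730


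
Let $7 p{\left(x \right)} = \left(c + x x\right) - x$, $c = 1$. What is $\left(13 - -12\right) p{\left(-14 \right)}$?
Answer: $\frac{5275}{7} \approx 753.57$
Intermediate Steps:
$p{\left(x \right)} = \frac{1}{7} - \frac{x}{7} + \frac{x^{2}}{7}$ ($p{\left(x \right)} = \frac{\left(1 + x x\right) - x}{7} = \frac{\left(1 + x^{2}\right) - x}{7} = \frac{1 + x^{2} - x}{7} = \frac{1}{7} - \frac{x}{7} + \frac{x^{2}}{7}$)
$\left(13 - -12\right) p{\left(-14 \right)} = \left(13 - -12\right) \left(\frac{1}{7} - -2 + \frac{\left(-14\right)^{2}}{7}\right) = \left(13 + 12\right) \left(\frac{1}{7} + 2 + \frac{1}{7} \cdot 196\right) = 25 \left(\frac{1}{7} + 2 + 28\right) = 25 \cdot \frac{211}{7} = \frac{5275}{7}$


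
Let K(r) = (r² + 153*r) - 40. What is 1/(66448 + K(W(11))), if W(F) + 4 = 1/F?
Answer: 121/7964848 ≈ 1.5192e-5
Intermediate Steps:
W(F) = -4 + 1/F
K(r) = -40 + r² + 153*r
1/(66448 + K(W(11))) = 1/(66448 + (-40 + (-4 + 1/11)² + 153*(-4 + 1/11))) = 1/(66448 + (-40 + (-43/11)² + 153*(-43/11))) = 1/(66448 + (-40 + 1849/121 - 6579/11)) = 1/(66448 - 75360/121) = 1/(7964848/121) = 121/7964848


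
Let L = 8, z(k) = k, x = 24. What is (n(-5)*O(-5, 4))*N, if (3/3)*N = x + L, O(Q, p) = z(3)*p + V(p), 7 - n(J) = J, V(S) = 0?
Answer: 4608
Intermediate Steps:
n(J) = 7 - J
O(Q, p) = 3*p (O(Q, p) = 3*p + 0 = 3*p)
N = 32 (N = 24 + 8 = 32)
(n(-5)*O(-5, 4))*N = ((7 - 1*(-5))*(3*4))*32 = ((7 + 5)*12)*32 = (12*12)*32 = 144*32 = 4608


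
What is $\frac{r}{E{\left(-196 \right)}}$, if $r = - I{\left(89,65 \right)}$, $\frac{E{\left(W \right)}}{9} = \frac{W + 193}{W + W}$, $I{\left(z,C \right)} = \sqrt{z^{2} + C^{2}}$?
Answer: $- \frac{392 \sqrt{12146}}{27} \approx -1600.1$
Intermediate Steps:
$I{\left(z,C \right)} = \sqrt{C^{2} + z^{2}}$
$E{\left(W \right)} = \frac{9 \left(193 + W\right)}{2 W}$ ($E{\left(W \right)} = 9 \frac{W + 193}{W + W} = 9 \frac{193 + W}{2 W} = \frac{9 \left(193 + W\right)}{2 W}$)
$r = - \sqrt{12146}$ ($r = - \sqrt{65^{2} + 89^{2}} = - \sqrt{4225 + 7921} = - \sqrt{12146} \approx -110.21$)
$\frac{r}{E{\left(-196 \right)}} = \frac{\left(-1\right) \sqrt{12146}}{\frac{9}{2} \frac{1}{-196} \left(193 - 196\right)} = \frac{\left(-1\right) \sqrt{12146}}{\frac{9}{2} \left(- \frac{1}{196}\right) \left(-3\right)} = \frac{\left(-1\right) \sqrt{12146}}{\frac{27}{392}} = - \sqrt{12146} \cdot \frac{392}{27} = - \frac{392 \sqrt{12146}}{27}$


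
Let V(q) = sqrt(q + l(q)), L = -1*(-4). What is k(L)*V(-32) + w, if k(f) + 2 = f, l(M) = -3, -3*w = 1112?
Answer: -1112/3 + 2*I*sqrt(35) ≈ -370.67 + 11.832*I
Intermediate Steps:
w = -1112/3 (w = -1/3*1112 = -1112/3 ≈ -370.67)
L = 4
k(f) = -2 + f
V(q) = sqrt(-3 + q) (V(q) = sqrt(q - 3) = sqrt(-3 + q))
k(L)*V(-32) + w = (-2 + 4)*sqrt(-3 - 32) - 1112/3 = 2*sqrt(-35) - 1112/3 = 2*(I*sqrt(35)) - 1112/3 = 2*I*sqrt(35) - 1112/3 = -1112/3 + 2*I*sqrt(35)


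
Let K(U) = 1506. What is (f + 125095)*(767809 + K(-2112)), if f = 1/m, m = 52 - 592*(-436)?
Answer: 24845047604847015/258164 ≈ 9.6238e+10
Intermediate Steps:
m = 258164 (m = 52 + 258112 = 258164)
f = 1/258164 ≈ 3.8735e-6
(f + 125095)*(767809 + K(-2112)) = (1/258164 + 125095)*(767809 + 1506) = (32295025581/258164)*769315 = 24845047604847015/258164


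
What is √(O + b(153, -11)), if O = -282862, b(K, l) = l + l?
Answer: 2*I*√70721 ≈ 531.87*I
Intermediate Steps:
b(K, l) = 2*l
√(O + b(153, -11)) = √(-282862 + 2*(-11)) = √(-282862 - 22) = √(-282884) = 2*I*√70721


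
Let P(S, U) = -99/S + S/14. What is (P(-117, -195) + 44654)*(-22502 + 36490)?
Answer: 4371605618/7 ≈ 6.2452e+8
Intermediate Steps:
P(S, U) = -99/S + S/14 (P(S, U) = -99/S + S*(1/14) = -99/S + S/14)
(P(-117, -195) + 44654)*(-22502 + 36490) = ((-99/(-117) + (1/14)*(-117)) + 44654)*(-22502 + 36490) = ((-99*(-1/117) - 117/14) + 44654)*13988 = ((11/13 - 117/14) + 44654)*13988 = (-1367/182 + 44654)*13988 = (8125661/182)*13988 = 4371605618/7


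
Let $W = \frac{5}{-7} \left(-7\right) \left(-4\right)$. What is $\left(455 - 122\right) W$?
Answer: $-6660$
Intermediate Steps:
$W = -20$ ($W = 5 \left(- \frac{1}{7}\right) \left(-7\right) \left(-4\right) = \left(- \frac{5}{7}\right) \left(-7\right) \left(-4\right) = 5 \left(-4\right) = -20$)
$\left(455 - 122\right) W = \left(455 - 122\right) \left(-20\right) = 333 \left(-20\right) = -6660$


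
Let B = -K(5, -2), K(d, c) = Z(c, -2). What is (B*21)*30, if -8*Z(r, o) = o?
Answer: -315/2 ≈ -157.50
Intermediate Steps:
Z(r, o) = -o/8
K(d, c) = 1/4 (K(d, c) = -1/8*(-2) = 1/4)
B = -1/4 (B = -1*1/4 = -1/4 ≈ -0.25000)
(B*21)*30 = -1/4*21*30 = -21/4*30 = -315/2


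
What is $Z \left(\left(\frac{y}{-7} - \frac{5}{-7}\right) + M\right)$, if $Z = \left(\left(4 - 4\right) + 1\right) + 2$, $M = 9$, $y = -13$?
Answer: $\frac{243}{7} \approx 34.714$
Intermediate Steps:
$Z = 3$ ($Z = \left(0 + 1\right) + 2 = 1 + 2 = 3$)
$Z \left(\left(\frac{y}{-7} - \frac{5}{-7}\right) + M\right) = 3 \left(\left(- \frac{13}{-7} - \frac{5}{-7}\right) + 9\right) = 3 \left(\left(\left(-13\right) \left(- \frac{1}{7}\right) - - \frac{5}{7}\right) + 9\right) = 3 \left(\left(\frac{13}{7} + \frac{5}{7}\right) + 9\right) = 3 \left(\frac{18}{7} + 9\right) = 3 \cdot \frac{81}{7} = \frac{243}{7}$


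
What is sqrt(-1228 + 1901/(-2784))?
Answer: I*sqrt(595193622)/696 ≈ 35.053*I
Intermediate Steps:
sqrt(-1228 + 1901/(-2784)) = sqrt(-1228 + 1901*(-1/2784)) = sqrt(-1228 - 1901/2784) = sqrt(-3420653/2784) = I*sqrt(595193622)/696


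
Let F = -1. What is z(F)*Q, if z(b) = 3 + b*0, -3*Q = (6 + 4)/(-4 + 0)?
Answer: 5/2 ≈ 2.5000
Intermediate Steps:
Q = ⅚ (Q = -(6 + 4)/(3*(-4 + 0)) = -10/(3*(-4)) = -10*(-1)/(3*4) = -⅓*(-5/2) = ⅚ ≈ 0.83333)
z(b) = 3 (z(b) = 3 + 0 = 3)
z(F)*Q = 3*(⅚) = 5/2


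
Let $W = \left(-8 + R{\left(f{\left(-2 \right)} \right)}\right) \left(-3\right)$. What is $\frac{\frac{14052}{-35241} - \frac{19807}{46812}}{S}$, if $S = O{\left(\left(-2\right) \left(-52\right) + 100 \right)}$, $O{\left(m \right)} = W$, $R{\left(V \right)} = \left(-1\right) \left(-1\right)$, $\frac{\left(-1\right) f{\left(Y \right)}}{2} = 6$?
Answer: $- \frac{64562891}{1649701692} \approx -0.039136$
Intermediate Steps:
$f{\left(Y \right)} = -12$ ($f{\left(Y \right)} = \left(-2\right) 6 = -12$)
$R{\left(V \right)} = 1$
$W = 21$ ($W = \left(-8 + 1\right) \left(-3\right) = \left(-7\right) \left(-3\right) = 21$)
$O{\left(m \right)} = 21$
$S = 21$
$\frac{\frac{14052}{-35241} - \frac{19807}{46812}}{S} = \frac{\frac{14052}{-35241} - \frac{19807}{46812}}{21} = \left(14052 \left(- \frac{1}{35241}\right) - \frac{19807}{46812}\right) \frac{1}{21} = \left(- \frac{4684}{11747} - \frac{19807}{46812}\right) \frac{1}{21} = \left(- \frac{451940237}{549900564}\right) \frac{1}{21} = - \frac{64562891}{1649701692}$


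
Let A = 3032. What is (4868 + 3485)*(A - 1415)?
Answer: 13506801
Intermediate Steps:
(4868 + 3485)*(A - 1415) = (4868 + 3485)*(3032 - 1415) = 8353*1617 = 13506801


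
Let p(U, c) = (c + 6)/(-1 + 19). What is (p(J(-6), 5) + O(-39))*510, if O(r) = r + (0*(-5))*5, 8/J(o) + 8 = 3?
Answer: -58735/3 ≈ -19578.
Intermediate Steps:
J(o) = -8/5 (J(o) = 8/(-8 + 3) = 8/(-5) = 8*(-⅕) = -8/5)
O(r) = r (O(r) = r + 0*5 = r + 0 = r)
p(U, c) = ⅓ + c/18 (p(U, c) = (6 + c)/18 = (6 + c)*(1/18) = ⅓ + c/18)
(p(J(-6), 5) + O(-39))*510 = ((⅓ + (1/18)*5) - 39)*510 = ((⅓ + 5/18) - 39)*510 = (11/18 - 39)*510 = -691/18*510 = -58735/3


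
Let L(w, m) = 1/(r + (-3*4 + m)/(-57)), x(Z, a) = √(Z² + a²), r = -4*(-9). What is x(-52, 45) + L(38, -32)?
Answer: 57/2096 + √4729 ≈ 68.795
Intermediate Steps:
r = 36
L(w, m) = 1/(688/19 - m/57) (L(w, m) = 1/(36 + (-3*4 + m)/(-57)) = 1/(36 + (-12 + m)*(-1/57)) = 1/(36 + (4/19 - m/57)) = 1/(688/19 - m/57))
x(-52, 45) + L(38, -32) = √((-52)² + 45²) - 57/(-2064 - 32) = √(2704 + 2025) - 57/(-2096) = √4729 - 57*(-1/2096) = √4729 + 57/2096 = 57/2096 + √4729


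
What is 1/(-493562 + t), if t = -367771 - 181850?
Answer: -1/1043183 ≈ -9.5860e-7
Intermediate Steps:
t = -549621
1/(-493562 + t) = 1/(-493562 - 549621) = 1/(-1043183) = -1/1043183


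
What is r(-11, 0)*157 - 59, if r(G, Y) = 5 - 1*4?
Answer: 98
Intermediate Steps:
r(G, Y) = 1 (r(G, Y) = 5 - 4 = 1)
r(-11, 0)*157 - 59 = 1*157 - 59 = 157 - 59 = 98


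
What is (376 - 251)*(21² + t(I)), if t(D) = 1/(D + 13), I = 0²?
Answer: 716750/13 ≈ 55135.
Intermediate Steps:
I = 0
t(D) = 1/(13 + D)
(376 - 251)*(21² + t(I)) = (376 - 251)*(21² + 1/(13 + 0)) = 125*(441 + 1/13) = 125*(5734/13) = 716750/13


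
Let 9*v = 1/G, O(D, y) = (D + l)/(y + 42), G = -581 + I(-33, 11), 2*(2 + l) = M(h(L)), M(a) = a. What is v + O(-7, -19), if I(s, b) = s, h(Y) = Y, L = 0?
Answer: -49757/127098 ≈ -0.39149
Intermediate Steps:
l = -2 (l = -2 + (1/2)*0 = -2 + 0 = -2)
G = -614 (G = -581 - 33 = -614)
O(D, y) = (-2 + D)/(42 + y) (O(D, y) = (D - 2)/(y + 42) = (-2 + D)/(42 + y))
v = -1/5526 (v = (1/9)/(-614) = (1/9)*(-1/614) = -1/5526 ≈ -0.00018096)
v + O(-7, -19) = -1/5526 + (-2 - 7)/(42 - 19) = -1/5526 - 9/23 = -49757/127098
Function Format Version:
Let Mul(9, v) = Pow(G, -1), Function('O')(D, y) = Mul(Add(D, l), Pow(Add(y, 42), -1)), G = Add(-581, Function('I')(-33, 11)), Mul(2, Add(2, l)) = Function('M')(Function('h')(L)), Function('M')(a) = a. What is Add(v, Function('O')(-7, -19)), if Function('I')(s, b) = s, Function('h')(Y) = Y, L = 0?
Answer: Rational(-49757, 127098) ≈ -0.39149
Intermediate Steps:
l = -2 (l = Add(-2, Mul(Rational(1, 2), 0)) = Add(-2, 0) = -2)
G = -614 (G = Add(-581, -33) = -614)
Function('O')(D, y) = Mul(Pow(Add(42, y), -1), Add(-2, D)) (Function('O')(D, y) = Mul(Add(D, -2), Pow(Add(y, 42), -1)) = Mul(Add(-2, D), Pow(Add(42, y), -1)) = Mul(Pow(Add(42, y), -1), Add(-2, D)))
v = Rational(-1, 5526) (v = Mul(Rational(1, 9), Pow(-614, -1)) = Mul(Rational(1, 9), Rational(-1, 614)) = Rational(-1, 5526) ≈ -0.00018096)
Add(v, Function('O')(-7, -19)) = Add(Rational(-1, 5526), Mul(Pow(Add(42, -19), -1), Add(-2, -7))) = Add(Rational(-1, 5526), Mul(Pow(23, -1), -9)) = Add(Rational(-1, 5526), Mul(Rational(1, 23), -9)) = Add(Rational(-1, 5526), Rational(-9, 23)) = Rational(-49757, 127098)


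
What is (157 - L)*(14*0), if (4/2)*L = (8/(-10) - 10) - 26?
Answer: 0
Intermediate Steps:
L = -92/5 (L = ((8/(-10) - 10) - 26)/2 = ((8*(-⅒) - 10) - 26)/2 = ((-⅘ - 10) - 26)/2 = (-54/5 - 26)/2 = (½)*(-184/5) = -92/5 ≈ -18.400)
(157 - L)*(14*0) = (157 - 1*(-92/5))*(14*0) = (157 + 92/5)*0 = (877/5)*0 = 0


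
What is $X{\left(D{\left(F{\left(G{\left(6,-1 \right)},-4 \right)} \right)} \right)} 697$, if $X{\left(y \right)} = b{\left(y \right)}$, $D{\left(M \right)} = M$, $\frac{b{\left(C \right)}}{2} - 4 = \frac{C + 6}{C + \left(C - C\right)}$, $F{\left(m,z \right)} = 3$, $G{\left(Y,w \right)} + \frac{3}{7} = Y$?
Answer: $9758$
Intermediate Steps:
$G{\left(Y,w \right)} = - \frac{3}{7} + Y$
$b{\left(C \right)} = 8 + \frac{2 \left(6 + C\right)}{C}$ ($b{\left(C \right)} = 8 + 2 \frac{C + 6}{C + \left(C - C\right)} = 8 + 2 \frac{6 + C}{C + 0} = 8 + 2 \frac{6 + C}{C} = 8 + \frac{2 \left(6 + C\right)}{C}$)
$X{\left(y \right)} = 10 + \frac{12}{y}$
$X{\left(D{\left(F{\left(G{\left(6,-1 \right)},-4 \right)} \right)} \right)} 697 = \left(10 + \frac{12}{3}\right) 697 = \left(10 + 12 \cdot \frac{1}{3}\right) 697 = \left(10 + 4\right) 697 = 14 \cdot 697 = 9758$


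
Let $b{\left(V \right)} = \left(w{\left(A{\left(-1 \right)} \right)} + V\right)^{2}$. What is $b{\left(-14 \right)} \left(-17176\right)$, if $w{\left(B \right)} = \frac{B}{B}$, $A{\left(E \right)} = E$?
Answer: $-2902744$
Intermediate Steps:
$w{\left(B \right)} = 1$
$b{\left(V \right)} = \left(1 + V\right)^{2}$
$b{\left(-14 \right)} \left(-17176\right) = \left(1 - 14\right)^{2} \left(-17176\right) = \left(-13\right)^{2} \left(-17176\right) = 169 \left(-17176\right) = -2902744$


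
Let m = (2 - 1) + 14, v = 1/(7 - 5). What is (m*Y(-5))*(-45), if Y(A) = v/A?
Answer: 135/2 ≈ 67.500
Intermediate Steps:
v = ½ (v = 1/2 = ½ ≈ 0.50000)
m = 15 (m = 1 + 14 = 15)
Y(A) = 1/(2*A)
(m*Y(-5))*(-45) = (15*((½)/(-5)))*(-45) = (15*((½)*(-⅕)))*(-45) = (15*(-⅒))*(-45) = -3/2*(-45) = 135/2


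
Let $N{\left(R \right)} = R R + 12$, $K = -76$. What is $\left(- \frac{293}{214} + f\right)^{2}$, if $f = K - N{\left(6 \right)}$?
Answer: $\frac{719795241}{45796} \approx 15717.0$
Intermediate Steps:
$N{\left(R \right)} = 12 + R^{2}$ ($N{\left(R \right)} = R^{2} + 12 = 12 + R^{2}$)
$f = -124$ ($f = -76 - \left(12 + 6^{2}\right) = -76 - \left(12 + 36\right) = -76 - 48 = -124$)
$\left(- \frac{293}{214} + f\right)^{2} = \left(- \frac{293}{214} - 124\right)^{2} = \left(- \frac{26829}{214}\right)^{2} = \frac{719795241}{45796}$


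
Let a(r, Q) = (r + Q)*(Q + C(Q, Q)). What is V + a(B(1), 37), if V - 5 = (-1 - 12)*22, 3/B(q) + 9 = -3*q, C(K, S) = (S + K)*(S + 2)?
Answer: 428557/4 ≈ 1.0714e+5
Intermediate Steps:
C(K, S) = (2 + S)*(K + S) (C(K, S) = (K + S)*(2 + S) = (2 + S)*(K + S))
B(q) = 3/(-9 - 3*q)
V = -281 (V = 5 + (-1 - 12)*22 = 5 - 13*22 = 5 - 286 = -281)
a(r, Q) = (Q + r)*(2*Q**2 + 5*Q) (a(r, Q) = (r + Q)*(Q + (Q**2 + 2*Q + 2*Q + Q*Q)) = (Q + r)*(Q + (Q**2 + 2*Q + 2*Q + Q**2)) = (Q + r)*(Q + (2*Q**2 + 4*Q)) = (Q + r)*(2*Q**2 + 5*Q))
V + a(B(1), 37) = -281 + 37*(37 - 1/(3 + 1) + 2*37*(2 + 37) + 2*(-1/(3 + 1))*(2 + 37)) = -281 + 37*(37 - 1/4 + 2*37*39 + 2*(-1/4)*39) = -281 + 37*(37 - 1*1/4 + 2886 + 2*(-1*1/4)*39) = -281 + 37*(37 - 1/4 + 2886 + 2*(-1/4)*39) = -281 + 37*(37 - 1/4 + 2886 - 39/2) = -281 + 37*(11613/4) = -281 + 429681/4 = 428557/4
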